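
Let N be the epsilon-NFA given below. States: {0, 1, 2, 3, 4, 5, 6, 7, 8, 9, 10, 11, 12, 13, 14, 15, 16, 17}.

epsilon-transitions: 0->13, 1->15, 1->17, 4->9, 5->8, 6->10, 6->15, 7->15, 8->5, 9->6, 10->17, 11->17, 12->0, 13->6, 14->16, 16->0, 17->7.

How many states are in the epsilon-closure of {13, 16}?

Start with {13, 16}.
From 13 via epsilon: add 6.
From 16 via epsilon: add 0.
From 6 via epsilon: add 10, 15.
From 10 via epsilon: add 17.
From 17 via epsilon: add 7.
epsilon-closure = {0, 6, 7, 10, 13, 15, 16, 17}, which has 8 states.

8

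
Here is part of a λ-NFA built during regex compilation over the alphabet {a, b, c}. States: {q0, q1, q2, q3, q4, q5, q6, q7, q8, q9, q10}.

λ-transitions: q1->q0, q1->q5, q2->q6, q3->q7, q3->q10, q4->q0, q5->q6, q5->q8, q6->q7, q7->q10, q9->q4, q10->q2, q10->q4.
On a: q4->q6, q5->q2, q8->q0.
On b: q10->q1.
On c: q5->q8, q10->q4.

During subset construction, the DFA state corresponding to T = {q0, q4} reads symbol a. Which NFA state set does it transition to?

{q0, q2, q4, q6, q7, q10}

q4 on a → {q6}.
No a-transition from q0.
Union after reading a: {q6}.
Now take the λ-closure:
From q6 via λ: add q7.
From q7 via λ: add q10.
From q10 via λ: add q2, q4.
From q4 via λ: add q0.
No new states can be added; the closed set is {q0, q2, q4, q6, q7, q10}.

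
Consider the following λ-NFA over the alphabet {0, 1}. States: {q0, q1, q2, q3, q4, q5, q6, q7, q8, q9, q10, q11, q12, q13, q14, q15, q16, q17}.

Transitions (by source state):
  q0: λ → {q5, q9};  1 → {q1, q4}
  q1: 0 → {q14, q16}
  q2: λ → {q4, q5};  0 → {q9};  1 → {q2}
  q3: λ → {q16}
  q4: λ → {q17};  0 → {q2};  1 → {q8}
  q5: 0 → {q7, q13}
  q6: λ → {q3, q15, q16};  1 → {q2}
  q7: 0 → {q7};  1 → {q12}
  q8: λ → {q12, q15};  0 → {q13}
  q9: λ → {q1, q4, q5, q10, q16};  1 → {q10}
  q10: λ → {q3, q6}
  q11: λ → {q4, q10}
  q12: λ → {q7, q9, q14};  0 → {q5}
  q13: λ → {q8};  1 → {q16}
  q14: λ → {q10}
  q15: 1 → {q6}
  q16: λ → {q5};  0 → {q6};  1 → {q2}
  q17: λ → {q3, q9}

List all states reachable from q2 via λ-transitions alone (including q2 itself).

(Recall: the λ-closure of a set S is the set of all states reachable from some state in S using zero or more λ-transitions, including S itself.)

Start with {q2}.
From q2 via λ: add q4, q5.
From q4 via λ: add q17.
From q17 via λ: add q3, q9.
From q3 via λ: add q16.
From q9 via λ: add q1, q10.
From q10 via λ: add q6.
From q6 via λ: add q15.
No new states can be added; the closed set is {q1, q2, q3, q4, q5, q6, q9, q10, q15, q16, q17}.

{q1, q2, q3, q4, q5, q6, q9, q10, q15, q16, q17}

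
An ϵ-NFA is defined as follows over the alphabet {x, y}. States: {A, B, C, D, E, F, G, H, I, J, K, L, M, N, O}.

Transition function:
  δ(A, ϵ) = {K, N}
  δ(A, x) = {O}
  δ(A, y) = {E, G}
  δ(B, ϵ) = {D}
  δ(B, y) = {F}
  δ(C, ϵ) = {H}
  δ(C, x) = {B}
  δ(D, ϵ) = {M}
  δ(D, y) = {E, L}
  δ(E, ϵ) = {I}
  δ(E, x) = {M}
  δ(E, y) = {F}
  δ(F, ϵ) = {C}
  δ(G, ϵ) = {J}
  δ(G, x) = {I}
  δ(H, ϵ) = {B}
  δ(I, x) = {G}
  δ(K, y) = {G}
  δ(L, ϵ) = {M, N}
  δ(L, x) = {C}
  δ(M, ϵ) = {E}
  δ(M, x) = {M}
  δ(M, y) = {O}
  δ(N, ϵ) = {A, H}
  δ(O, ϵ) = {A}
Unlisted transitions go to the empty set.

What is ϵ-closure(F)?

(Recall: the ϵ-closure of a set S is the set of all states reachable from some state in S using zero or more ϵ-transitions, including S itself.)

{B, C, D, E, F, H, I, M}

Start with {F}.
From F via ϵ: add C.
From C via ϵ: add H.
From H via ϵ: add B.
From B via ϵ: add D.
From D via ϵ: add M.
From M via ϵ: add E.
From E via ϵ: add I.
No new states can be added; the closed set is {B, C, D, E, F, H, I, M}.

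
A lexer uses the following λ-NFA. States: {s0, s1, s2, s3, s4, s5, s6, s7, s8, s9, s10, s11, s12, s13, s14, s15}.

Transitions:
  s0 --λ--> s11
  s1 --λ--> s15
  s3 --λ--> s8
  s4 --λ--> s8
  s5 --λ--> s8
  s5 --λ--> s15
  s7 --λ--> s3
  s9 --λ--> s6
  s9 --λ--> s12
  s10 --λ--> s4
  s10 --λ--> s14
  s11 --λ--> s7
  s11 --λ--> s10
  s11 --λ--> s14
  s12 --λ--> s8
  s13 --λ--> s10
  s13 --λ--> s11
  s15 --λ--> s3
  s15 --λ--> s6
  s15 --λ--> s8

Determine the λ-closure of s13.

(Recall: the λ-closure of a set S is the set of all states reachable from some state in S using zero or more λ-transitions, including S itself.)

Start with {s13}.
From s13 via λ: add s10, s11.
From s10 via λ: add s4, s14.
From s11 via λ: add s7.
From s4 via λ: add s8.
From s7 via λ: add s3.
No new states can be added; the closed set is {s3, s4, s7, s8, s10, s11, s13, s14}.

{s3, s4, s7, s8, s10, s11, s13, s14}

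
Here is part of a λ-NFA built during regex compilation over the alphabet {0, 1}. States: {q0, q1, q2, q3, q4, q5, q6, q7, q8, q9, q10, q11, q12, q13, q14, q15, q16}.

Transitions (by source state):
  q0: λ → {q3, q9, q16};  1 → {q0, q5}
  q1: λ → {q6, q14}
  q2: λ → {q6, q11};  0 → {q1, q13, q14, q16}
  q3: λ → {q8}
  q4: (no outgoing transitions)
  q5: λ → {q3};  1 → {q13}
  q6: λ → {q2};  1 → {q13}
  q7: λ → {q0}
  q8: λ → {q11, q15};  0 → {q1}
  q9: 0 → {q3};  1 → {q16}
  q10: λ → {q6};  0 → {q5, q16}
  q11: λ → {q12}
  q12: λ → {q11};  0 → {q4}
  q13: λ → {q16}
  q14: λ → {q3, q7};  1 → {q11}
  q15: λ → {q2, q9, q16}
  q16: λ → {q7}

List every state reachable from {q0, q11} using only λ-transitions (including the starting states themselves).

{q0, q2, q3, q6, q7, q8, q9, q11, q12, q15, q16}

Start with {q0, q11}.
From q0 via λ: add q3, q9, q16.
From q11 via λ: add q12.
From q3 via λ: add q8.
From q16 via λ: add q7.
From q8 via λ: add q15.
From q15 via λ: add q2.
From q2 via λ: add q6.
No new states can be added; the closed set is {q0, q2, q3, q6, q7, q8, q9, q11, q12, q15, q16}.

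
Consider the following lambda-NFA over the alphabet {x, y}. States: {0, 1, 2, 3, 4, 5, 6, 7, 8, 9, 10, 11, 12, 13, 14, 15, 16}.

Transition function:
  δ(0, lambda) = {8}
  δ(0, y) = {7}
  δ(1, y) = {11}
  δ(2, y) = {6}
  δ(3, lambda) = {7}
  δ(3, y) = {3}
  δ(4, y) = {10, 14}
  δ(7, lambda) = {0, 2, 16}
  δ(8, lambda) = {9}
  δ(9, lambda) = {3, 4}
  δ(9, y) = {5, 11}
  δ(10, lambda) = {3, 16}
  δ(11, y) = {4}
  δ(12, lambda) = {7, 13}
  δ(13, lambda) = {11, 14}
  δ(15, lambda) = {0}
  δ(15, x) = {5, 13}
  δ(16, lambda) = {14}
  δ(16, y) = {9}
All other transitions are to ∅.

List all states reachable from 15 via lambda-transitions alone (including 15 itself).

Start with {15}.
From 15 via lambda: add 0.
From 0 via lambda: add 8.
From 8 via lambda: add 9.
From 9 via lambda: add 3, 4.
From 3 via lambda: add 7.
From 7 via lambda: add 2, 16.
From 16 via lambda: add 14.
No new states can be added; the closed set is {0, 2, 3, 4, 7, 8, 9, 14, 15, 16}.

{0, 2, 3, 4, 7, 8, 9, 14, 15, 16}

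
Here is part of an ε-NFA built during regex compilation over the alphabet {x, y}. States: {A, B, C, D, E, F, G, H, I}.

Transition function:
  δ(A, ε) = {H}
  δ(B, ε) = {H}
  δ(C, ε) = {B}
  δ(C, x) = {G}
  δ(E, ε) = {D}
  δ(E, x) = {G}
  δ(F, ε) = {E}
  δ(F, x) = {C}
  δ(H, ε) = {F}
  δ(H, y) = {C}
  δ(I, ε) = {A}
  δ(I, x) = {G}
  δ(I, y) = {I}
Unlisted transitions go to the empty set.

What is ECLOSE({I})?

{A, D, E, F, H, I}

Start with {I}.
From I via ε: add A.
From A via ε: add H.
From H via ε: add F.
From F via ε: add E.
From E via ε: add D.
No new states can be added; the closed set is {A, D, E, F, H, I}.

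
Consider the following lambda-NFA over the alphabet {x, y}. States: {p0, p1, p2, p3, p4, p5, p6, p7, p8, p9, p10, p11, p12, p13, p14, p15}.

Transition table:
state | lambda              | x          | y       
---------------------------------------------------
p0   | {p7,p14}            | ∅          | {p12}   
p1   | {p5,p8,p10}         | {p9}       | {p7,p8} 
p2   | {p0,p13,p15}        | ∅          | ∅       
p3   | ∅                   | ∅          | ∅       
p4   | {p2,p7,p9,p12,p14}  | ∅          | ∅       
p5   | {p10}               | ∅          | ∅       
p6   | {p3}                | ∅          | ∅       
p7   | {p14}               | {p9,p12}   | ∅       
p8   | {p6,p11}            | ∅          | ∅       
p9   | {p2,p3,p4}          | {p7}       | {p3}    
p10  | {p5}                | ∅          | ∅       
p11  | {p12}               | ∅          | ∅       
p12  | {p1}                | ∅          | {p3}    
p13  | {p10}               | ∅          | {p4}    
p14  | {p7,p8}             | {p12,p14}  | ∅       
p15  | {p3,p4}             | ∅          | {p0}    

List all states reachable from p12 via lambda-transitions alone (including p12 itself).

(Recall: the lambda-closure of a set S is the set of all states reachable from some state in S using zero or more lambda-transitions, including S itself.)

Start with {p12}.
From p12 via lambda: add p1.
From p1 via lambda: add p5, p8, p10.
From p8 via lambda: add p6, p11.
From p6 via lambda: add p3.
No new states can be added; the closed set is {p1, p3, p5, p6, p8, p10, p11, p12}.

{p1, p3, p5, p6, p8, p10, p11, p12}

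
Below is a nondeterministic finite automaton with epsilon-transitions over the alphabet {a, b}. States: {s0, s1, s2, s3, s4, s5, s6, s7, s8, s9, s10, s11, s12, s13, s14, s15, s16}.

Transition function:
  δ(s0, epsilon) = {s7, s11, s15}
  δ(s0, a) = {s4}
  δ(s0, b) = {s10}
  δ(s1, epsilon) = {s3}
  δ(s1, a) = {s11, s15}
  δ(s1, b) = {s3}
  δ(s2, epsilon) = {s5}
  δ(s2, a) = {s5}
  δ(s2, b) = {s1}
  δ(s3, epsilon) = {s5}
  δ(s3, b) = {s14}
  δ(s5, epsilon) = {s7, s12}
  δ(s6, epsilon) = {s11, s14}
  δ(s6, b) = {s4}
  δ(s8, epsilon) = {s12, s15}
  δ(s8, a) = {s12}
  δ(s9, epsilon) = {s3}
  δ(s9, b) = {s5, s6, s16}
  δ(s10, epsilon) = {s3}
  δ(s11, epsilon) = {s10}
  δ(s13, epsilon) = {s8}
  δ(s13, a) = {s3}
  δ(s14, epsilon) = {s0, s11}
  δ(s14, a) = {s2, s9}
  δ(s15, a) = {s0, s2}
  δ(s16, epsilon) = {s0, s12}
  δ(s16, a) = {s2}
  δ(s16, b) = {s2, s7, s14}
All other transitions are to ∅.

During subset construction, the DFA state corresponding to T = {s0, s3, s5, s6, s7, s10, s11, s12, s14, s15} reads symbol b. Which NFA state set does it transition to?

{s0, s3, s4, s5, s7, s10, s11, s12, s14, s15}

s0 on b → {s10}.
s3 on b → {s14}.
s6 on b → {s4}.
No b-transition from s5, s7, s10, s11, s12, s14, s15.
Union after reading b: {s4, s10, s14}.
Now take the epsilon-closure:
From s10 via epsilon: add s3.
From s14 via epsilon: add s0, s11.
From s0 via epsilon: add s7, s15.
From s3 via epsilon: add s5.
From s5 via epsilon: add s12.
No new states can be added; the closed set is {s0, s3, s4, s5, s7, s10, s11, s12, s14, s15}.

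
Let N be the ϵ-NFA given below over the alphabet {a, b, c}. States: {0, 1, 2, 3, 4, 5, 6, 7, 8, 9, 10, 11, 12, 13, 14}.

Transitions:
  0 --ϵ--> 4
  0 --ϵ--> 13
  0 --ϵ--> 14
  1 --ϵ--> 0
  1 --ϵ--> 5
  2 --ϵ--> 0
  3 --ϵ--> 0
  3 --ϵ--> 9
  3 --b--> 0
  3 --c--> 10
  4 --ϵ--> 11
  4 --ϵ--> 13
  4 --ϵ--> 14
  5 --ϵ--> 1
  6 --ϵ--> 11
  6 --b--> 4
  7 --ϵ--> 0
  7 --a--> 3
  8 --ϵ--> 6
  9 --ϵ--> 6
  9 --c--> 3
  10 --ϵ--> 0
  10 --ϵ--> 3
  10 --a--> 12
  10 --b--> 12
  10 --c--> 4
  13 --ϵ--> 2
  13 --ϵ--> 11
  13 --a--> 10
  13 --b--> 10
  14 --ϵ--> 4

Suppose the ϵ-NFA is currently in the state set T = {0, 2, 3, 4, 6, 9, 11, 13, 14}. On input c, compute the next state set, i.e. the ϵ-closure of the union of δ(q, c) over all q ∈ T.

3 on c → {10}.
9 on c → {3}.
No c-transition from 0, 2, 4, 6, 11, 13, 14.
Union after reading c: {3, 10}.
Now take the ϵ-closure:
From 3 via ϵ: add 0, 9.
From 0 via ϵ: add 4, 13, 14.
From 9 via ϵ: add 6.
From 4 via ϵ: add 11.
From 13 via ϵ: add 2.
No new states can be added; the closed set is {0, 2, 3, 4, 6, 9, 10, 11, 13, 14}.

{0, 2, 3, 4, 6, 9, 10, 11, 13, 14}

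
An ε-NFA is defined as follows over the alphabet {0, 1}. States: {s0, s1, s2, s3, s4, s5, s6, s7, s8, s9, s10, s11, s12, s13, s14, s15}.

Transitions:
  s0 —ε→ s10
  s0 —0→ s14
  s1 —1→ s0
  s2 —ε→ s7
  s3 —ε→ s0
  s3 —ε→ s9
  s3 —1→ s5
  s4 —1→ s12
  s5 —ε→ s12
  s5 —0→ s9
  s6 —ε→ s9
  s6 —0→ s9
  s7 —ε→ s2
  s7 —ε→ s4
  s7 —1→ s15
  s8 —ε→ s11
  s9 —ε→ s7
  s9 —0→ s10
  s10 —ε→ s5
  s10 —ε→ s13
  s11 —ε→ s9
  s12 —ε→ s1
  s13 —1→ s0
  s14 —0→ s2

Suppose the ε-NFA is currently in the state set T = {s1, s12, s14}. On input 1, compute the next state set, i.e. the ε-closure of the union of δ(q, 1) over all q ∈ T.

s1 on 1 → {s0}.
No 1-transition from s12, s14.
Union after reading 1: {s0}.
Now take the ε-closure:
From s0 via ε: add s10.
From s10 via ε: add s5, s13.
From s5 via ε: add s12.
From s12 via ε: add s1.
No new states can be added; the closed set is {s0, s1, s5, s10, s12, s13}.

{s0, s1, s5, s10, s12, s13}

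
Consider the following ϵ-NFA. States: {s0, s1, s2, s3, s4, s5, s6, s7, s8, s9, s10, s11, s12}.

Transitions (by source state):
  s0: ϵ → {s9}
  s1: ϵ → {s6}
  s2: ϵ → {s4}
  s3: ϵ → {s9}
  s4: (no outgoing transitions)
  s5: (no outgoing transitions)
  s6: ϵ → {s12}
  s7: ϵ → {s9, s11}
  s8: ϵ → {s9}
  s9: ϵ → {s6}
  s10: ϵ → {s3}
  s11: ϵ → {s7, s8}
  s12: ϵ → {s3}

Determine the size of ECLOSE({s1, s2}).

Start with {s1, s2}.
From s1 via ϵ: add s6.
From s2 via ϵ: add s4.
From s6 via ϵ: add s12.
From s12 via ϵ: add s3.
From s3 via ϵ: add s9.
ϵ-closure = {s1, s2, s3, s4, s6, s9, s12}, which has 7 states.

7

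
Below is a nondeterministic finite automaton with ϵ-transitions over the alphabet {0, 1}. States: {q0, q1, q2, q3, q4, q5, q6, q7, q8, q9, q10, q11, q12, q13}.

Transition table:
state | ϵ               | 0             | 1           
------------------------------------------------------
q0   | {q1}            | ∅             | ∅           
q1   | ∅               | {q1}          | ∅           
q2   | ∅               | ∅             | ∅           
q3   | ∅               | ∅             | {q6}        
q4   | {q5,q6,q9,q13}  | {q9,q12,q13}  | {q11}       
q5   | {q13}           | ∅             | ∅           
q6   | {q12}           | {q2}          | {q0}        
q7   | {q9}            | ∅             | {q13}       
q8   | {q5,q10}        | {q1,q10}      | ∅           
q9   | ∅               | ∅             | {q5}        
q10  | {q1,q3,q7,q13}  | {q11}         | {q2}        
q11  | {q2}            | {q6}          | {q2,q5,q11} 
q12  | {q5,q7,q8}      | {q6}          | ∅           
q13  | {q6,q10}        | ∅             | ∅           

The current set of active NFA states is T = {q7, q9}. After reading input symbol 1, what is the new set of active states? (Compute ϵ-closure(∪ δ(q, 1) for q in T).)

q7 on 1 → {q13}.
q9 on 1 → {q5}.
Union after reading 1: {q5, q13}.
Now take the ϵ-closure:
From q13 via ϵ: add q6, q10.
From q6 via ϵ: add q12.
From q10 via ϵ: add q1, q3, q7.
From q7 via ϵ: add q9.
From q12 via ϵ: add q8.
No new states can be added; the closed set is {q1, q3, q5, q6, q7, q8, q9, q10, q12, q13}.

{q1, q3, q5, q6, q7, q8, q9, q10, q12, q13}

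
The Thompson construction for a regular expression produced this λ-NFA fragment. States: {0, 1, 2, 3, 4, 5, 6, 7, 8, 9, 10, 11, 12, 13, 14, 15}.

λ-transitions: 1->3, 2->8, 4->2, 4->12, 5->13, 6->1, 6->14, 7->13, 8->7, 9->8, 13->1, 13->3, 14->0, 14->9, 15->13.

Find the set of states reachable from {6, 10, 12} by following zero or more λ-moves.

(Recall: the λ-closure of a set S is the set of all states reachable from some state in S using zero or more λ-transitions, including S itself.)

Start with {6, 10, 12}.
From 6 via λ: add 1, 14.
From 1 via λ: add 3.
From 14 via λ: add 0, 9.
From 9 via λ: add 8.
From 8 via λ: add 7.
From 7 via λ: add 13.
No new states can be added; the closed set is {0, 1, 3, 6, 7, 8, 9, 10, 12, 13, 14}.

{0, 1, 3, 6, 7, 8, 9, 10, 12, 13, 14}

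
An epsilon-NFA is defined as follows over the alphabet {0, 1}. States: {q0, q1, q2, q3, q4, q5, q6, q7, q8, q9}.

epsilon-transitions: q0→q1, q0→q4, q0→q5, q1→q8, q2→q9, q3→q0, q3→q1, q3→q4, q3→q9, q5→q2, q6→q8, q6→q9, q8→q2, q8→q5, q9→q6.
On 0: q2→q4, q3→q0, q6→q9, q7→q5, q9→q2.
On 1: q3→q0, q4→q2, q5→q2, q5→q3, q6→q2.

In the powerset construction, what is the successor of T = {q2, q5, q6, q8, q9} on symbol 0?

q2 on 0 → {q4}.
q6 on 0 → {q9}.
q9 on 0 → {q2}.
No 0-transition from q5, q8.
Union after reading 0: {q2, q4, q9}.
Now take the epsilon-closure:
From q9 via epsilon: add q6.
From q6 via epsilon: add q8.
From q8 via epsilon: add q5.
No new states can be added; the closed set is {q2, q4, q5, q6, q8, q9}.

{q2, q4, q5, q6, q8, q9}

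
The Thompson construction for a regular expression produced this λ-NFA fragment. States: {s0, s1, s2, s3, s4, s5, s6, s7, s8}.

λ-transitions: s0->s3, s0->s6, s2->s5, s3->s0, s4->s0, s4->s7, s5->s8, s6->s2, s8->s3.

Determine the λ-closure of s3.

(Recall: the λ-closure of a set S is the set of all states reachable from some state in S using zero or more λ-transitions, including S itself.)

Start with {s3}.
From s3 via λ: add s0.
From s0 via λ: add s6.
From s6 via λ: add s2.
From s2 via λ: add s5.
From s5 via λ: add s8.
No new states can be added; the closed set is {s0, s2, s3, s5, s6, s8}.

{s0, s2, s3, s5, s6, s8}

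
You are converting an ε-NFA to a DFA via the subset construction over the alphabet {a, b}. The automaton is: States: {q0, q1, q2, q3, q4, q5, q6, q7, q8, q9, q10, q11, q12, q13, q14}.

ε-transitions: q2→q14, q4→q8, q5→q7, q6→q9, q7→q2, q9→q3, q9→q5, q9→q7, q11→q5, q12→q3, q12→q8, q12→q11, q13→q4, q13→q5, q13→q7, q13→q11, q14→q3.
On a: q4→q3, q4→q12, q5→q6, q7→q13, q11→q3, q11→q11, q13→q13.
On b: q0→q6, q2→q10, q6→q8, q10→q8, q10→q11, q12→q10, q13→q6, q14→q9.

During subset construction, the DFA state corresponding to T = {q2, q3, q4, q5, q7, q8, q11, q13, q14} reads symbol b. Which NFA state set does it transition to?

{q2, q3, q5, q6, q7, q9, q10, q14}

q2 on b → {q10}.
q13 on b → {q6}.
q14 on b → {q9}.
No b-transition from q3, q4, q5, q7, q8, q11.
Union after reading b: {q6, q9, q10}.
Now take the ε-closure:
From q9 via ε: add q3, q5, q7.
From q7 via ε: add q2.
From q2 via ε: add q14.
No new states can be added; the closed set is {q2, q3, q5, q6, q7, q9, q10, q14}.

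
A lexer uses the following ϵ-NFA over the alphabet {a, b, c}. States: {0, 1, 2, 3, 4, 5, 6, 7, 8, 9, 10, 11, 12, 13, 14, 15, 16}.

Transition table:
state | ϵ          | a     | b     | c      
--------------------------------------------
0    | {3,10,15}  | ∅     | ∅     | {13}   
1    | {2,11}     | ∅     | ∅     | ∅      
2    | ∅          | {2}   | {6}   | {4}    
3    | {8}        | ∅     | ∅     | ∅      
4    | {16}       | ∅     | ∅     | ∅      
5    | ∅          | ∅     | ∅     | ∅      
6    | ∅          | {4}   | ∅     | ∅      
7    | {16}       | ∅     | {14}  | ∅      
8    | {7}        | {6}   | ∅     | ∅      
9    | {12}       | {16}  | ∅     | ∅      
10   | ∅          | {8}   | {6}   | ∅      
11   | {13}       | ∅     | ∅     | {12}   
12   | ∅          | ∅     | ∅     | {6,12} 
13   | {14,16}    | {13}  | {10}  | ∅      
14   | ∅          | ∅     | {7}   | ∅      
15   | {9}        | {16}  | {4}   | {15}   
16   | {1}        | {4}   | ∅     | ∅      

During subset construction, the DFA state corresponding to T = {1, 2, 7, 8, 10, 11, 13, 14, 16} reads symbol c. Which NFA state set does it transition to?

{1, 2, 4, 11, 12, 13, 14, 16}

2 on c → {4}.
11 on c → {12}.
No c-transition from 1, 7, 8, 10, 13, 14, 16.
Union after reading c: {4, 12}.
Now take the ϵ-closure:
From 4 via ϵ: add 16.
From 16 via ϵ: add 1.
From 1 via ϵ: add 2, 11.
From 11 via ϵ: add 13.
From 13 via ϵ: add 14.
No new states can be added; the closed set is {1, 2, 4, 11, 12, 13, 14, 16}.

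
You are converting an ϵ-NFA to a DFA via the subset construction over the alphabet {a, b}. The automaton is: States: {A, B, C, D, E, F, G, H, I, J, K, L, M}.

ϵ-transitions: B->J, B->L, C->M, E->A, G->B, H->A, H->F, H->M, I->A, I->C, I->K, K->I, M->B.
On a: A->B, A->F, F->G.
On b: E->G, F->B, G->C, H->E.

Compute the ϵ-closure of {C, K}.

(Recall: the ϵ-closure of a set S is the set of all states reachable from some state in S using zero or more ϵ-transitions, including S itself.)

{A, B, C, I, J, K, L, M}

Start with {C, K}.
From C via ϵ: add M.
From K via ϵ: add I.
From I via ϵ: add A.
From M via ϵ: add B.
From B via ϵ: add J, L.
No new states can be added; the closed set is {A, B, C, I, J, K, L, M}.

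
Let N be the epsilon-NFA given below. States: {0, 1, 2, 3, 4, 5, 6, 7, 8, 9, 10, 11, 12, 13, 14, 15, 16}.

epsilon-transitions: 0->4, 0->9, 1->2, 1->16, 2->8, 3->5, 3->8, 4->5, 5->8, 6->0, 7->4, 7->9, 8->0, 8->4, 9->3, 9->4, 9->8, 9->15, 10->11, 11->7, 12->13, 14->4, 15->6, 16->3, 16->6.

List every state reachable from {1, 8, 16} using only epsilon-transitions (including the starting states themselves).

{0, 1, 2, 3, 4, 5, 6, 8, 9, 15, 16}

Start with {1, 8, 16}.
From 1 via epsilon: add 2.
From 8 via epsilon: add 0, 4.
From 16 via epsilon: add 3, 6.
From 0 via epsilon: add 9.
From 3 via epsilon: add 5.
From 9 via epsilon: add 15.
No new states can be added; the closed set is {0, 1, 2, 3, 4, 5, 6, 8, 9, 15, 16}.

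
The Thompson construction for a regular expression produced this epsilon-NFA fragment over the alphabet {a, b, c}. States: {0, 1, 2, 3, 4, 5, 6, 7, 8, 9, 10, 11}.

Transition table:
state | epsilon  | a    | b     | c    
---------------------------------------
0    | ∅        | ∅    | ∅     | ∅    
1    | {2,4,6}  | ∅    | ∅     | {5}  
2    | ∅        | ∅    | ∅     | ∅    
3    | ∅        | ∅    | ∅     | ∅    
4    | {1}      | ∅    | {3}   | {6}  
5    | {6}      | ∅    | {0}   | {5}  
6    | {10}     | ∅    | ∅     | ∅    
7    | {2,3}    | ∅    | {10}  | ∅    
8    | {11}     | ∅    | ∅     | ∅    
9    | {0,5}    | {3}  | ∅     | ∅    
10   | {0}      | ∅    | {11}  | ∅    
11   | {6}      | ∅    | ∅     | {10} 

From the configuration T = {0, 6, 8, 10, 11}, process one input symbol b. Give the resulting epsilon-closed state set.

{0, 6, 10, 11}

10 on b → {11}.
No b-transition from 0, 6, 8, 11.
Union after reading b: {11}.
Now take the epsilon-closure:
From 11 via epsilon: add 6.
From 6 via epsilon: add 10.
From 10 via epsilon: add 0.
No new states can be added; the closed set is {0, 6, 10, 11}.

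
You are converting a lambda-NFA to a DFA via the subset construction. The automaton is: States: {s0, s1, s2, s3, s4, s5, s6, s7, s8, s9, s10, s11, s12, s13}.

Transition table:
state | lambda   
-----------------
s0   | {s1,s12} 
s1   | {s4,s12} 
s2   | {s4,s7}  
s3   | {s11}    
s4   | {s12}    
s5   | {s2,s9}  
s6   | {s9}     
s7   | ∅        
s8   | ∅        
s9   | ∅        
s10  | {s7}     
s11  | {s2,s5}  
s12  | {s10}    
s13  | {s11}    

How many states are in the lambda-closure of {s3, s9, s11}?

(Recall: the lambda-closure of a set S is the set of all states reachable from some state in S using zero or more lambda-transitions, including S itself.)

9

Start with {s3, s9, s11}.
From s11 via lambda: add s2, s5.
From s2 via lambda: add s4, s7.
From s4 via lambda: add s12.
From s12 via lambda: add s10.
lambda-closure = {s2, s3, s4, s5, s7, s9, s10, s11, s12}, which has 9 states.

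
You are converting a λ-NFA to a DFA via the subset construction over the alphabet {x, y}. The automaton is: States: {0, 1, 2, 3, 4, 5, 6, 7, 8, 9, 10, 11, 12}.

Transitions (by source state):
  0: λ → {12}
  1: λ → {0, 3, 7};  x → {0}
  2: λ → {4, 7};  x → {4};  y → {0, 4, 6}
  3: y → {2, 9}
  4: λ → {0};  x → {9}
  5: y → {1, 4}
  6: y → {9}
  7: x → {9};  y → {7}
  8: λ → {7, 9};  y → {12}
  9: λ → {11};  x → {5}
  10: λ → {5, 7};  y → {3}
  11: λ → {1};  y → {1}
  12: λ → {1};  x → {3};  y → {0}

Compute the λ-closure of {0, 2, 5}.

Start with {0, 2, 5}.
From 0 via λ: add 12.
From 2 via λ: add 4, 7.
From 12 via λ: add 1.
From 1 via λ: add 3.
No new states can be added; the closed set is {0, 1, 2, 3, 4, 5, 7, 12}.

{0, 1, 2, 3, 4, 5, 7, 12}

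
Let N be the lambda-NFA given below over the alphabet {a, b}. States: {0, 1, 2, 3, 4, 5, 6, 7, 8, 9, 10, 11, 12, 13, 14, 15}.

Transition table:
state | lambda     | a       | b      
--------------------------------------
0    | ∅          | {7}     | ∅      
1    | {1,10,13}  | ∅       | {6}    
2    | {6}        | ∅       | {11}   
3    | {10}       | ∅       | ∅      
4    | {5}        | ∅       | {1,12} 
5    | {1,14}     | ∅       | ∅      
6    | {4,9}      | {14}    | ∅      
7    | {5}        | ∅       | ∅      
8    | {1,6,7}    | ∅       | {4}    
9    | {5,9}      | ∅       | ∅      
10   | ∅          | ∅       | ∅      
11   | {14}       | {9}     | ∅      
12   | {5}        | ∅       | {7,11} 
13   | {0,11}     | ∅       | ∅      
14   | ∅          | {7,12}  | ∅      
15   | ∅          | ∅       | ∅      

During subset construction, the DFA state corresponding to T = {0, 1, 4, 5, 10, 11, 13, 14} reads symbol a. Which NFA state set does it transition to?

{0, 1, 5, 7, 9, 10, 11, 12, 13, 14}

0 on a → {7}.
11 on a → {9}.
14 on a → {7, 12}.
No a-transition from 1, 4, 5, 10, 13.
Union after reading a: {7, 9, 12}.
Now take the lambda-closure:
From 7 via lambda: add 5.
From 5 via lambda: add 1, 14.
From 1 via lambda: add 10, 13.
From 13 via lambda: add 0, 11.
No new states can be added; the closed set is {0, 1, 5, 7, 9, 10, 11, 12, 13, 14}.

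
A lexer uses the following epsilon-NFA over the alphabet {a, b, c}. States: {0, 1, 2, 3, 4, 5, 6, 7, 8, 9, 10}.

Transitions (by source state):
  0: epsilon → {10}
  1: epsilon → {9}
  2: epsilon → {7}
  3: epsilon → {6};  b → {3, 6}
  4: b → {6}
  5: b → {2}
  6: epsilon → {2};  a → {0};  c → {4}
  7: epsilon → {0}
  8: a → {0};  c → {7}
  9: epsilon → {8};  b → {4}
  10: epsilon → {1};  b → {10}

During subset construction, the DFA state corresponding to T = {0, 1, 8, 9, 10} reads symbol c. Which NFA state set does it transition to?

8 on c → {7}.
No c-transition from 0, 1, 9, 10.
Union after reading c: {7}.
Now take the epsilon-closure:
From 7 via epsilon: add 0.
From 0 via epsilon: add 10.
From 10 via epsilon: add 1.
From 1 via epsilon: add 9.
From 9 via epsilon: add 8.
No new states can be added; the closed set is {0, 1, 7, 8, 9, 10}.

{0, 1, 7, 8, 9, 10}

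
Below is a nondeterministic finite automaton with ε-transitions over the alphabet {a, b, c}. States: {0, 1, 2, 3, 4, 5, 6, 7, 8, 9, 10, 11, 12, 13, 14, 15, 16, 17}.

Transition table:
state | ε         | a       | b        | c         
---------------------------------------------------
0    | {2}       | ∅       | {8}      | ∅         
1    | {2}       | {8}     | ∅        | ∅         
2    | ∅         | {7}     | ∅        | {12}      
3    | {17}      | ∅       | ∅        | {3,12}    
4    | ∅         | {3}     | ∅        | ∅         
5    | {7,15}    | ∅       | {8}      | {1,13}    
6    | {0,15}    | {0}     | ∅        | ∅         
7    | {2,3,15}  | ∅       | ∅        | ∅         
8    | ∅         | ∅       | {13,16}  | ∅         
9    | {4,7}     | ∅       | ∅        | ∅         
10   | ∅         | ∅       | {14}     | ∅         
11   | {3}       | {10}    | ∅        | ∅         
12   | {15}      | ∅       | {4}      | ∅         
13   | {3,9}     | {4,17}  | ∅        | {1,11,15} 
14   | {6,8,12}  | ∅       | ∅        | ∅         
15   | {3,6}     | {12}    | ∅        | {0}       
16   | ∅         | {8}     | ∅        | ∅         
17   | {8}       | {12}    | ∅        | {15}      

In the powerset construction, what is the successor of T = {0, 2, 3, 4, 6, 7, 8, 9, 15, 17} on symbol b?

0 on b → {8}.
8 on b → {13, 16}.
No b-transition from 2, 3, 4, 6, 7, 9, 15, 17.
Union after reading b: {8, 13, 16}.
Now take the ε-closure:
From 13 via ε: add 3, 9.
From 3 via ε: add 17.
From 9 via ε: add 4, 7.
From 7 via ε: add 2, 15.
From 15 via ε: add 6.
From 6 via ε: add 0.
No new states can be added; the closed set is {0, 2, 3, 4, 6, 7, 8, 9, 13, 15, 16, 17}.

{0, 2, 3, 4, 6, 7, 8, 9, 13, 15, 16, 17}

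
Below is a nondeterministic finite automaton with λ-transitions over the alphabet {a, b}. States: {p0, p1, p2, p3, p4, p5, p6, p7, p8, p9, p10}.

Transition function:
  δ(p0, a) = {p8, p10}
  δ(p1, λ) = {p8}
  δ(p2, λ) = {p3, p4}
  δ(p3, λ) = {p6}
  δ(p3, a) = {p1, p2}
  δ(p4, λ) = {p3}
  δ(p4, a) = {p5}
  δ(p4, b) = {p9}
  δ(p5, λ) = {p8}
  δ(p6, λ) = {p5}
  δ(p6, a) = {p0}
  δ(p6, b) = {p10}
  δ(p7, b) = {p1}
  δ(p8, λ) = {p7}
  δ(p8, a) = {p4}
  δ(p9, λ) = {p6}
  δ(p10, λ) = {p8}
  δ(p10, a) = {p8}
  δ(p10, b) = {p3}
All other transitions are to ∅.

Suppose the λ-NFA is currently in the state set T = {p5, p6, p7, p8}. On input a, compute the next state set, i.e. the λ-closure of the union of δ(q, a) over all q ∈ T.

{p0, p3, p4, p5, p6, p7, p8}

p6 on a → {p0}.
p8 on a → {p4}.
No a-transition from p5, p7.
Union after reading a: {p0, p4}.
Now take the λ-closure:
From p4 via λ: add p3.
From p3 via λ: add p6.
From p6 via λ: add p5.
From p5 via λ: add p8.
From p8 via λ: add p7.
No new states can be added; the closed set is {p0, p3, p4, p5, p6, p7, p8}.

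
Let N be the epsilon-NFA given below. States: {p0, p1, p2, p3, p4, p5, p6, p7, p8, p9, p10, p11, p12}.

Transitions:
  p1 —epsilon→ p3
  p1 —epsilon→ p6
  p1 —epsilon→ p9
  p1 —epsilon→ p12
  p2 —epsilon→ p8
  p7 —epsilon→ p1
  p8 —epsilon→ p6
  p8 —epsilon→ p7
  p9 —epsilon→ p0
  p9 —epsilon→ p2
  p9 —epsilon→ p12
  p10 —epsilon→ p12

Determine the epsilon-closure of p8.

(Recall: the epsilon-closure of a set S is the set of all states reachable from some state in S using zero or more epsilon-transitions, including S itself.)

Start with {p8}.
From p8 via epsilon: add p6, p7.
From p7 via epsilon: add p1.
From p1 via epsilon: add p3, p9, p12.
From p9 via epsilon: add p0, p2.
No new states can be added; the closed set is {p0, p1, p2, p3, p6, p7, p8, p9, p12}.

{p0, p1, p2, p3, p6, p7, p8, p9, p12}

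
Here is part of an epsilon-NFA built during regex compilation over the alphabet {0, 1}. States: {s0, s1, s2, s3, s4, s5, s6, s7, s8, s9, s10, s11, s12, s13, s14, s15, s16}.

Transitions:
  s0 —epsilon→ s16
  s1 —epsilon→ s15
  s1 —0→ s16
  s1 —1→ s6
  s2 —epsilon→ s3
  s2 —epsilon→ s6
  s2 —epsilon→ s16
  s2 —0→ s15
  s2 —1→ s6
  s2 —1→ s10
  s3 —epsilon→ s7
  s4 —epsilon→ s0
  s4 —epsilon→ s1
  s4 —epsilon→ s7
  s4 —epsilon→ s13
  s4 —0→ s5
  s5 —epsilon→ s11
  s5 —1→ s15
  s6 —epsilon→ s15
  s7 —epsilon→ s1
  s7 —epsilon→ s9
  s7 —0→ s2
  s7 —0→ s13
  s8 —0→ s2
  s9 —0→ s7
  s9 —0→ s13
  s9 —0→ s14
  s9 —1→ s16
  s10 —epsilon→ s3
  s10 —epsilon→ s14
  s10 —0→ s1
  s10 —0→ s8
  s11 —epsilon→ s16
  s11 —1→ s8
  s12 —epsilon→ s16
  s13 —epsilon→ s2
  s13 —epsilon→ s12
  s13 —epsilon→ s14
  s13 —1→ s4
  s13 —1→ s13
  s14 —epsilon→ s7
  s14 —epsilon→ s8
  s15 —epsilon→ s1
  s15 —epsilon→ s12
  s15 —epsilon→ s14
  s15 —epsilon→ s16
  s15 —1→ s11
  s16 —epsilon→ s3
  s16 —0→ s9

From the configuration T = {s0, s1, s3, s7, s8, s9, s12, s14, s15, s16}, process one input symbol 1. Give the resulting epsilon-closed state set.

s1 on 1 → {s6}.
s9 on 1 → {s16}.
s15 on 1 → {s11}.
No 1-transition from s0, s3, s7, s8, s12, s14, s16.
Union after reading 1: {s6, s11, s16}.
Now take the epsilon-closure:
From s6 via epsilon: add s15.
From s16 via epsilon: add s3.
From s3 via epsilon: add s7.
From s15 via epsilon: add s1, s12, s14.
From s7 via epsilon: add s9.
From s14 via epsilon: add s8.
No new states can be added; the closed set is {s1, s3, s6, s7, s8, s9, s11, s12, s14, s15, s16}.

{s1, s3, s6, s7, s8, s9, s11, s12, s14, s15, s16}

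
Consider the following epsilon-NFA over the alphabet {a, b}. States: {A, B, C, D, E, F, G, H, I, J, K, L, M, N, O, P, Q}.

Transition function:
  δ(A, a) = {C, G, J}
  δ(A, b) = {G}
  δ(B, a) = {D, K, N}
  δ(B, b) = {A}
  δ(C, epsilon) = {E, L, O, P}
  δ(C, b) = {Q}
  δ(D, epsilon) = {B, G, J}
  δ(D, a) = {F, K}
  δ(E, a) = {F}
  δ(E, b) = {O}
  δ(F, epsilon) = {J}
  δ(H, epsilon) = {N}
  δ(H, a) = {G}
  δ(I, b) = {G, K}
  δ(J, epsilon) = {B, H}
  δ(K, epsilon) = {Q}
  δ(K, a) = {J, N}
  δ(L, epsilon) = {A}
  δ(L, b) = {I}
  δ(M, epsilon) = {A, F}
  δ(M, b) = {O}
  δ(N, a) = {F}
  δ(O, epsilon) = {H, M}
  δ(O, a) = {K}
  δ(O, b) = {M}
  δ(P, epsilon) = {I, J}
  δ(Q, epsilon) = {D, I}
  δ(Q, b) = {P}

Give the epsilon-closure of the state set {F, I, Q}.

Start with {F, I, Q}.
From F via epsilon: add J.
From Q via epsilon: add D.
From D via epsilon: add B, G.
From J via epsilon: add H.
From H via epsilon: add N.
No new states can be added; the closed set is {B, D, F, G, H, I, J, N, Q}.

{B, D, F, G, H, I, J, N, Q}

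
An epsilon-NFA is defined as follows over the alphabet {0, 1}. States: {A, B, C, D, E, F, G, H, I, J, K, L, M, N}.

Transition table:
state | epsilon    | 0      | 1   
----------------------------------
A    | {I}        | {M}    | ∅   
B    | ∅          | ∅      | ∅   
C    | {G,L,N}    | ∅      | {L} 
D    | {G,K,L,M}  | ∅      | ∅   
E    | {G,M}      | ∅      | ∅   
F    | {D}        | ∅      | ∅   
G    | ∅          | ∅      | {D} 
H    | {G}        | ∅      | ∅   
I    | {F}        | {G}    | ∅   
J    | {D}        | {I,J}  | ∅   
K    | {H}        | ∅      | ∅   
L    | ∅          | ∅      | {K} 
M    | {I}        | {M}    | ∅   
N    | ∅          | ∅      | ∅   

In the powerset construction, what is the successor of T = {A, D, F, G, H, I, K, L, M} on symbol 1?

G on 1 → {D}.
L on 1 → {K}.
No 1-transition from A, D, F, H, I, K, M.
Union after reading 1: {D, K}.
Now take the epsilon-closure:
From D via epsilon: add G, L, M.
From K via epsilon: add H.
From M via epsilon: add I.
From I via epsilon: add F.
No new states can be added; the closed set is {D, F, G, H, I, K, L, M}.

{D, F, G, H, I, K, L, M}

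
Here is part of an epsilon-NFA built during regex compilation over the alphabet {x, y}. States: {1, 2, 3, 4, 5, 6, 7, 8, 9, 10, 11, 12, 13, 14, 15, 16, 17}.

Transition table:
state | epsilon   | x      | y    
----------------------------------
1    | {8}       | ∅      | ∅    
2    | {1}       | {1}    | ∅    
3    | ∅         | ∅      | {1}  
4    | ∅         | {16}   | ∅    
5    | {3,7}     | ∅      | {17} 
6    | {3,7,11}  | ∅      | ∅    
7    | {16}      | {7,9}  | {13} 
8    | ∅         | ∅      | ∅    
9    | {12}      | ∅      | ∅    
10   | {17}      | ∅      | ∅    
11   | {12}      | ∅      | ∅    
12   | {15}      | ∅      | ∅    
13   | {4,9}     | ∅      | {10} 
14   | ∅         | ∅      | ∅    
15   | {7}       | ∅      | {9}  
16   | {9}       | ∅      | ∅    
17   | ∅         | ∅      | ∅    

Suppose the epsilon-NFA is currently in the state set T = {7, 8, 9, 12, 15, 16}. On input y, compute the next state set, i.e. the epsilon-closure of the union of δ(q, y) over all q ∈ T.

7 on y → {13}.
15 on y → {9}.
No y-transition from 8, 9, 12, 16.
Union after reading y: {9, 13}.
Now take the epsilon-closure:
From 9 via epsilon: add 12.
From 13 via epsilon: add 4.
From 12 via epsilon: add 15.
From 15 via epsilon: add 7.
From 7 via epsilon: add 16.
No new states can be added; the closed set is {4, 7, 9, 12, 13, 15, 16}.

{4, 7, 9, 12, 13, 15, 16}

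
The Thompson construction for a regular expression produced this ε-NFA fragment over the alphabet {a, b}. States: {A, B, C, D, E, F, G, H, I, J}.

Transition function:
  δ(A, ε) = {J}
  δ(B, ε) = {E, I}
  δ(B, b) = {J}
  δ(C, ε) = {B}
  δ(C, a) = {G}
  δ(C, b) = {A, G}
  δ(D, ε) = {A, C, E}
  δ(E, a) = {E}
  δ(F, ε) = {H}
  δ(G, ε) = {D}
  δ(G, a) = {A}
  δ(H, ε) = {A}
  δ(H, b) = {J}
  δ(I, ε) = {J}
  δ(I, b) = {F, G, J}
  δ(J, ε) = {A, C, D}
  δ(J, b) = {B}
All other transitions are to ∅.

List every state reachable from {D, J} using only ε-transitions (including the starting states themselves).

Start with {D, J}.
From D via ε: add A, C, E.
From C via ε: add B.
From B via ε: add I.
No new states can be added; the closed set is {A, B, C, D, E, I, J}.

{A, B, C, D, E, I, J}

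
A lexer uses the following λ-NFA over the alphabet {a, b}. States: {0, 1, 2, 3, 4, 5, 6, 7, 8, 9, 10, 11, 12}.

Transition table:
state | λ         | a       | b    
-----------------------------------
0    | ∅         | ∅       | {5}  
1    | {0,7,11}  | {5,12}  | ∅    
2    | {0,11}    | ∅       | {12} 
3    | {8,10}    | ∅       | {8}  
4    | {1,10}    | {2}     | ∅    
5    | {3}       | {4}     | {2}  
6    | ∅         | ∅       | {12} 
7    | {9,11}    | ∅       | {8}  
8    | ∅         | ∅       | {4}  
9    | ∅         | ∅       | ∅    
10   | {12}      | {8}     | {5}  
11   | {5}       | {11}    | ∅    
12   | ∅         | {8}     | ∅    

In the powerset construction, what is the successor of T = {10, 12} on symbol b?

10 on b → {5}.
No b-transition from 12.
Union after reading b: {5}.
Now take the λ-closure:
From 5 via λ: add 3.
From 3 via λ: add 8, 10.
From 10 via λ: add 12.
No new states can be added; the closed set is {3, 5, 8, 10, 12}.

{3, 5, 8, 10, 12}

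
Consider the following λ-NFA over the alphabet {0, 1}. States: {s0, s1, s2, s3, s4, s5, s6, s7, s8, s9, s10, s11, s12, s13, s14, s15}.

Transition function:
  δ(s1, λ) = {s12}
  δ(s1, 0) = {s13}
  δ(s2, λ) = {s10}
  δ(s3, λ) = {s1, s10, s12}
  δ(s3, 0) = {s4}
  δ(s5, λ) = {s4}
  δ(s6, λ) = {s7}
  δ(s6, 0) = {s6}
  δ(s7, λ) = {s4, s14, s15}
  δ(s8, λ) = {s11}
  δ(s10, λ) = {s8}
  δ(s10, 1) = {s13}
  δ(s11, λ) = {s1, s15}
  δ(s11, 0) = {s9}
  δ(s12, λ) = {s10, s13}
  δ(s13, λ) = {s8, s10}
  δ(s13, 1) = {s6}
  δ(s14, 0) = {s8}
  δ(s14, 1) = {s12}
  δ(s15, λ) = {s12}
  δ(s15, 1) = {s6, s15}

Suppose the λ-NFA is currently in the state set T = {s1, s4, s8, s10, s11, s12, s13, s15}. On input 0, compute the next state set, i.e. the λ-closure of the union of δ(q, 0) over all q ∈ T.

{s1, s8, s9, s10, s11, s12, s13, s15}

s1 on 0 → {s13}.
s11 on 0 → {s9}.
No 0-transition from s4, s8, s10, s12, s13, s15.
Union after reading 0: {s9, s13}.
Now take the λ-closure:
From s13 via λ: add s8, s10.
From s8 via λ: add s11.
From s11 via λ: add s1, s15.
From s1 via λ: add s12.
No new states can be added; the closed set is {s1, s8, s9, s10, s11, s12, s13, s15}.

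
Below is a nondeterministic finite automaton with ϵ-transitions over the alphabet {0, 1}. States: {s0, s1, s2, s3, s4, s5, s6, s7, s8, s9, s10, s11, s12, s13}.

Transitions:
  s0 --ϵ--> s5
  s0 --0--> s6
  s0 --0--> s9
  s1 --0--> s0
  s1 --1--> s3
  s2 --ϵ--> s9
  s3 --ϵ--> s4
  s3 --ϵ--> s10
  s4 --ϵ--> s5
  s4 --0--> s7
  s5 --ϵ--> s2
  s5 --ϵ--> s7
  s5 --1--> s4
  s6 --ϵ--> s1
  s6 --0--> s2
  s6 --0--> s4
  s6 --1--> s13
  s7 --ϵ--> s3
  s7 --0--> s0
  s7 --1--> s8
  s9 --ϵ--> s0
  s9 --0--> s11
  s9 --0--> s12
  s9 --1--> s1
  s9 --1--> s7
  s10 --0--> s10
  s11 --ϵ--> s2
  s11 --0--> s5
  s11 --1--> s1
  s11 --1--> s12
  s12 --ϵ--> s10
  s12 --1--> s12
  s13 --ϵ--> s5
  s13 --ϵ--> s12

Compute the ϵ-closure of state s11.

{s0, s2, s3, s4, s5, s7, s9, s10, s11}

Start with {s11}.
From s11 via ϵ: add s2.
From s2 via ϵ: add s9.
From s9 via ϵ: add s0.
From s0 via ϵ: add s5.
From s5 via ϵ: add s7.
From s7 via ϵ: add s3.
From s3 via ϵ: add s4, s10.
No new states can be added; the closed set is {s0, s2, s3, s4, s5, s7, s9, s10, s11}.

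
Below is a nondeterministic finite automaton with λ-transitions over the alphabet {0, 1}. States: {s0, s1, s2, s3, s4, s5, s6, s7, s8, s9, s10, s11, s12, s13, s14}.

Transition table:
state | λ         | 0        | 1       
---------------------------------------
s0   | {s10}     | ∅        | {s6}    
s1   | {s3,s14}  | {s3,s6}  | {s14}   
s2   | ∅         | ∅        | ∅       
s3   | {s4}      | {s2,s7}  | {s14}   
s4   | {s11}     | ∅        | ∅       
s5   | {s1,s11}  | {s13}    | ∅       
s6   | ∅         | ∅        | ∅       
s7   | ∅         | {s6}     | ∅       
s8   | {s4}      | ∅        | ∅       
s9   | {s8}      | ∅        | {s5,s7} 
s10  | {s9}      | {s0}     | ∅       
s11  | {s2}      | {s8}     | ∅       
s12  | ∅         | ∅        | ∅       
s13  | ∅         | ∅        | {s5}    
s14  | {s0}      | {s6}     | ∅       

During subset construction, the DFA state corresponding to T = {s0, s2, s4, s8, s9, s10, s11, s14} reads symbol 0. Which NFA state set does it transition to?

{s0, s2, s4, s6, s8, s9, s10, s11}

s10 on 0 → {s0}.
s11 on 0 → {s8}.
s14 on 0 → {s6}.
No 0-transition from s0, s2, s4, s8, s9.
Union after reading 0: {s0, s6, s8}.
Now take the λ-closure:
From s0 via λ: add s10.
From s8 via λ: add s4.
From s4 via λ: add s11.
From s10 via λ: add s9.
From s11 via λ: add s2.
No new states can be added; the closed set is {s0, s2, s4, s6, s8, s9, s10, s11}.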